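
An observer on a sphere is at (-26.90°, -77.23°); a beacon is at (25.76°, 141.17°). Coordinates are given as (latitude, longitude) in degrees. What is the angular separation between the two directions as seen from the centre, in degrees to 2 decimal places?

145.70°

With latitudes φ₁ = -26.900°, φ₂ = 25.760° and longitude difference Δλ = -141.600°:
cos c = sin φ₁ sin φ₂ + cos φ₁ cos φ₂ cos Δλ = (-0.4524)(0.4346) + (0.8918)(0.9006)(-0.7837) = -0.82607,
so c = arccos(-0.82607) = 2.54290 rad.
So the angular separation is 145.70°.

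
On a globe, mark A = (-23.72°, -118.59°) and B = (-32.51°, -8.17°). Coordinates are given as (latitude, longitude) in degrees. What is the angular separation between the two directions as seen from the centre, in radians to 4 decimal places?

1.6240 rad

In radians: φ₁ = -0.4140, φ₂ = -0.5674, Δλ = 110.420° = 1.9272 rad.
Haversine: a = sin²(Δφ/2) + cos φ₁ cos φ₂ sin²(Δλ/2) = 0.0059 + (0.9155)(0.8433)(0.6744) = 0.52659.
Central angle c = 2·arcsin(√a) = 1.62399 rad.
So the angular separation is 1.6240 rad.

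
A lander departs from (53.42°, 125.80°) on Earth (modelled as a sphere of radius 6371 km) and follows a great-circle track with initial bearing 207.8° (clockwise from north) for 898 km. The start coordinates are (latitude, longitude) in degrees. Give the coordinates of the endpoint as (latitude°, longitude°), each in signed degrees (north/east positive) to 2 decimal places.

46.14°, 120.37°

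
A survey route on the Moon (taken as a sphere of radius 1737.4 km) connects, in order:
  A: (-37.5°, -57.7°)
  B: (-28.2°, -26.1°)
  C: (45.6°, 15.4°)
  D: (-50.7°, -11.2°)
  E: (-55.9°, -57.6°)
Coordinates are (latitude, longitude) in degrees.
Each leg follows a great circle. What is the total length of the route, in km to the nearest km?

Leg A→B: central angle 0.4882 rad, distance 848.2 km.
Leg B→C: central angle 1.4463 rad, distance 2512.8 km.
Leg C→D: central angle 1.7281 rad, distance 3002.4 km.
Leg D→E: central angle 0.4829 rad, distance 838.9 km.
Total: 848.2 + 2512.8 + 3002.4 + 838.9 ≈ 7202 km.

7202 km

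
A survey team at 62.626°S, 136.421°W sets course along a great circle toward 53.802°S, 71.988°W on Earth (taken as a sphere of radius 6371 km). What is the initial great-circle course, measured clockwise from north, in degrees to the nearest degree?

With φ₁ = -1.0930, φ₂ = -0.9390, Δλ = 1.1246 rad, the forward-azimuth formula gives
θ = atan2( sin Δλ cos φ₂ , cos φ₁ sin φ₂ − sin φ₁ cos φ₂ cos Δλ ) = atan2(0.5327, -0.1447) = 105.20°.
So the initial bearing is 105°.

105°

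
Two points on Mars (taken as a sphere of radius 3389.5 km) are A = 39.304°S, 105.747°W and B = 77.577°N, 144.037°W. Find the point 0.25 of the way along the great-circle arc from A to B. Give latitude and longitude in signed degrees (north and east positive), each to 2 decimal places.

-9.76°, -110.16°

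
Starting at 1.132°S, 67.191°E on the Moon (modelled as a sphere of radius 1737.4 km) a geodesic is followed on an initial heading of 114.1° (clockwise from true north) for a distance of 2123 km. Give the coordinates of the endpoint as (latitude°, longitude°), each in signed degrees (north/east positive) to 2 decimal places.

Angular distance δ = d/R = 2123/1737.4 = 1.22194 rad; initial bearing θ = 1.9914 rad.
sin φ₂ = sin φ₁ cos δ + cos φ₁ sin δ cos θ = (-0.0198)(0.3418) + (0.9998)(0.9398)(-0.4083) = -0.3904, so φ₂ = -22.98°.
Δλ = atan2(sin θ sin δ cos φ₁, cos δ − sin φ₁ sin φ₂) = atan2(0.8577, 0.3341) = 68.717°.
λ₂ = 67.191° + 68.717° = 135.91°.

-22.98°, 135.91°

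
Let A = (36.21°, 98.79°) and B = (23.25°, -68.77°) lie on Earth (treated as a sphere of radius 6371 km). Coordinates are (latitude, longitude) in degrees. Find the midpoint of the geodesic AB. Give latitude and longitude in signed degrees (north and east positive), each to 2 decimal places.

77.55°, -15.75°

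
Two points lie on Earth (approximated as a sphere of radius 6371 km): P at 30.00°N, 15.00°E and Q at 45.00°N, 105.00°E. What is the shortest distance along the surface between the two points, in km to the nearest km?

With latitudes φ₁ = 30.000°, φ₂ = 45.000° and longitude difference Δλ = 90.000°:
cos c = sin φ₁ sin φ₂ + cos φ₁ cos φ₂ cos Δλ = (0.5000)(0.7071) + (0.8660)(0.7071)(0.0000) = 0.35355,
so c = arccos(0.35355) = 1.20943 rad.
Distance = R·c = 6371 × 1.2094 ≈ 7705 km.

7705 km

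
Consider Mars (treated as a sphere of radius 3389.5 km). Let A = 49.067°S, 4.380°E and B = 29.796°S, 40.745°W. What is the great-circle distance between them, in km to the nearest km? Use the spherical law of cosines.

In radians: φ₁ = -0.8564, φ₂ = -0.5200, Δλ = -45.125° = -0.7876 rad.
cos c = sin φ₁ sin φ₂ + cos φ₁ cos φ₂ cos Δλ = (-0.7555)(-0.4969) + (0.6552)(0.8678)(0.7056) = 0.77656,
so c = arccos(0.77656) = 0.68161 rad.
Distance = R·c = 3389.5 × 0.6816 ≈ 2310 km.

2310 km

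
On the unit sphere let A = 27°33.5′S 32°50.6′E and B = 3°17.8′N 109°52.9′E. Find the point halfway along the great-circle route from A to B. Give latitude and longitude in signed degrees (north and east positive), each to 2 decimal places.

-15.35°, 74.07°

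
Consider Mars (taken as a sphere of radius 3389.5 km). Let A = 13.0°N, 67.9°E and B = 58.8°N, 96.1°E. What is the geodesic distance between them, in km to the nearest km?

2982 km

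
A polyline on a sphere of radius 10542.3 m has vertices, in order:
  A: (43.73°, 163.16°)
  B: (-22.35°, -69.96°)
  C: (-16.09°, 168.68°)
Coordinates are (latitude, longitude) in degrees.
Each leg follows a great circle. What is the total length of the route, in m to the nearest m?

Leg A→B: central angle 2.2969 rad, distance 24214.4 m.
Leg B→C: central angle 1.9359 rad, distance 20409.2 m.
Total: 24214.4 + 20409.2 ≈ 44624 m.

44624 m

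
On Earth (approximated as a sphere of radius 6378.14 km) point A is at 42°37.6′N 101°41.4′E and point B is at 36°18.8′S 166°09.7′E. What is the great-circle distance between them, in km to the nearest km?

With latitudes φ₁ = 42.627°, φ₂ = -36.313° and longitude difference Δλ = 64.472°:
cos c = sin φ₁ sin φ₂ + cos φ₁ cos φ₂ cos Δλ = (0.6772)(-0.5922) + (0.7358)(0.8058)(0.4310) = -0.14554,
so c = arccos(-0.14554) = 1.71686 rad.
Distance = R·c = 6378.14 × 1.7169 ≈ 10950 km.

10950 km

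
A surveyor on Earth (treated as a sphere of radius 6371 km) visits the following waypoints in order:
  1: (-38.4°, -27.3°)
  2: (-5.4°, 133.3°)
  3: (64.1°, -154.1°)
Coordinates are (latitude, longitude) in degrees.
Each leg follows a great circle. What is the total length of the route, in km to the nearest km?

24468 km

Leg 1→2: central angle 2.3151 rad, distance 14749.5 km.
Leg 2→3: central angle 1.5254 rad, distance 9718.3 km.
Total: 14749.5 + 9718.3 ≈ 24468 km.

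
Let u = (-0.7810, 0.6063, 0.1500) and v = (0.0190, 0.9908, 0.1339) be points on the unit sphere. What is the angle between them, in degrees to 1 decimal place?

52.7°

u·v = 0.6060; |u| = 1.0000, |v| = 1.0000.
cos θ = (u·v)/(|u||v|) = 0.6060, so θ = 52.7°.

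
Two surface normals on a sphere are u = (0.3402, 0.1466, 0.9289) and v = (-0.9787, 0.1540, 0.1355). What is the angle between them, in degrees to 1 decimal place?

100.6°

u·v = -0.1845; |u| = 1.0000, |v| = 1.0000.
cos θ = (u·v)/(|u||v|) = -0.1845, so θ = 100.6°.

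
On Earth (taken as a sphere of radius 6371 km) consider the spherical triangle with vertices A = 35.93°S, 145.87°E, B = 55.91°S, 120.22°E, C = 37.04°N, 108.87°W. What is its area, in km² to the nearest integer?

Side lengths (central angles): a = 2.4846, b = 2.1219, c = 0.4622 rad; semiperimeter s = 2.5343.
By l'Huilier's theorem, tan(E/4) = √[tan(s/2) tan((s−a)/2) tan((s−b)/2) tan((s−c)/2)], giving spherical excess E = 0.6634 rad.
Area = E·R² = 0.6634 × (6371)² ≈ 26928055 km².

26928055 km²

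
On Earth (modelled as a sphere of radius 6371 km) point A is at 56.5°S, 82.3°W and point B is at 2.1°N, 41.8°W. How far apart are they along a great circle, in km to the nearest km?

With latitudes φ₁ = -56.500°, φ₂ = 2.100° and longitude difference Δλ = 40.500°:
Haversine: a = sin²(Δφ/2) + cos φ₁ cos φ₂ sin²(Δλ/2) = 0.2395 + (0.5519)(0.9993)(0.1198) = 0.30557.
Central angle c = 2·arcsin(√a) = 1.17141 rad.
Distance = R·c = 6371 × 1.1714 ≈ 7463 km.

7463 km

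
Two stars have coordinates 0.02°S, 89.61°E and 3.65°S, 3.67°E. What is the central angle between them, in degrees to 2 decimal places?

85.95°

With latitudes φ₁ = -0.020°, φ₂ = -3.650° and longitude difference Δλ = -85.940°:
cos c = sin φ₁ sin φ₂ + cos φ₁ cos φ₂ cos Δλ = (-0.0003)(-0.0637) + (1.0000)(0.9980)(0.0708) = 0.07068,
so c = arccos(0.07068) = 1.50006 rad.
So the angular separation is 85.95°.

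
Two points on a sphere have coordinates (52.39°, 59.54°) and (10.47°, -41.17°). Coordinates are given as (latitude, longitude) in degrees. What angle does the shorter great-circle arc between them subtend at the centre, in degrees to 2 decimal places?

Let φ₁ = 0.9144 rad, φ₂ = 0.1827 rad, and Δλ = -1.7577 rad.
Haversine: a = sin²(Δφ/2) + cos φ₁ cos φ₂ sin²(Δλ/2) = 0.1280 + (0.6103)(0.9834)(0.5929) = 0.48378.
Central angle c = 2·arcsin(√a) = 1.53836 rad.
So the angular separation is 88.14°.

88.14°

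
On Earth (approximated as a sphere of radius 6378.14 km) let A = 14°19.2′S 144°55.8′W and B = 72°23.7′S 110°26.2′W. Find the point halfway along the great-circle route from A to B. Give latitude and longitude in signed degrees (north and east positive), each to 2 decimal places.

The central angle between A and B is δ = 1.0732 rad.
With f = 0.5, the slerp weights are sin((1−f)δ)/sin δ = 0.5818 and sin(fδ)/sin δ = 0.5818.
Weighted sum of the unit vectors: (0.5818)·(-0.7930,-0.5567,-0.2473) + (0.5818)·(-0.1056,-0.2834,-0.9532) = (-0.5228, -0.4888, -0.6984).
Converting back: φ = atan2(z, √(x²+y²)) = -44.30°, λ = atan2(y, x) = -136.93°.

-44.30°, -136.93°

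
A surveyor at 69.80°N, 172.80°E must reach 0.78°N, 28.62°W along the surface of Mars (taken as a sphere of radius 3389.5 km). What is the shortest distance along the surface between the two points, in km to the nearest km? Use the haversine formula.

6388 km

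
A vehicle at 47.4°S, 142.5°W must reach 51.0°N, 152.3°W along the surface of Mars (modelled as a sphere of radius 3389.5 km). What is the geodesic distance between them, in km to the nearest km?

With latitudes φ₁ = -47.400°, φ₂ = 51.000° and longitude difference Δλ = -9.800°:
cos c = sin φ₁ sin φ₂ + cos φ₁ cos φ₂ cos Δλ = (-0.7361)(0.7771) + (0.6769)(0.6293)(0.9854) = -0.15230,
so c = arccos(-0.15230) = 1.72369 rad.
Distance = R·c = 3389.5 × 1.7237 ≈ 5842 km.

5842 km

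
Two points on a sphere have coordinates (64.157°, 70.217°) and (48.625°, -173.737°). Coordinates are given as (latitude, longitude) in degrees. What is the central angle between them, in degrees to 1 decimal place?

Let φ₁ = 1.1198 rad, φ₂ = 0.8487 rad, and Δλ = 2.0254 rad.
cos c = sin φ₁ sin φ₂ + cos φ₁ cos φ₂ cos Δλ = (0.9000)(0.7504) + (0.4359)(0.6610)(-0.4391) = 0.54884,
so c = arccos(0.54884) = 0.98982 rad.
So the angular separation is 56.7°.

56.7°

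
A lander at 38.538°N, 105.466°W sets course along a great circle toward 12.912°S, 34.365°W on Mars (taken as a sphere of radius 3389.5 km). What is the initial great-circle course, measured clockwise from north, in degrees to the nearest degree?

Δλ = 71.101° = 1.2409 rad.
y = sin Δλ · cos φ₂ = (0.9461)(0.9747) = 0.9222
x = cos φ₁ sin φ₂ − sin φ₁ cos φ₂ cos Δλ = (0.7822)(-0.2235) − (0.6230)(0.9747)(0.3239) = -0.3715
θ = atan2(y, x) = 111.94°, so the bearing is 112°.

112°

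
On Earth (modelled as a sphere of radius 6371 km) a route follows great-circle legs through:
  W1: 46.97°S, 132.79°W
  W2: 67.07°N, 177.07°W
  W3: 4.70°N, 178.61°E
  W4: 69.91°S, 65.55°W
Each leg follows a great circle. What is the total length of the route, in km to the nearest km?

31622 km

Leg W1→W2: central angle 2.0748 rad, distance 13218.3 km.
Leg W2→W3: central angle 1.0898 rad, distance 6943.2 km.
Leg W3→W4: central angle 1.7989 rad, distance 11461.0 km.
Total: 13218.3 + 6943.2 + 11461.0 ≈ 31622 km.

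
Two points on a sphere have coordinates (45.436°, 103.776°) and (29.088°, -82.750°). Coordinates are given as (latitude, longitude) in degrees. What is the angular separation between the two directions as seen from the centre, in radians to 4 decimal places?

1.8368 rad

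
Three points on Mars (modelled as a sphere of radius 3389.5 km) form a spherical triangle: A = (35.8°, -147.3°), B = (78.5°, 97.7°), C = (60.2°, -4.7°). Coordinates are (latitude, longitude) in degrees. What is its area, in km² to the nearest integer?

3825348 km²

Side lengths (central angles): a = 0.5934, b = 1.3823, c = 1.0416 rad; semiperimeter s = 1.5086.
By l'Huilier's theorem, tan(E/4) = √[tan(s/2) tan((s−a)/2) tan((s−b)/2) tan((s−c)/2)], giving spherical excess E = 0.3330 rad.
Area = E·R² = 0.3330 × (3389.5)² ≈ 3825348 km².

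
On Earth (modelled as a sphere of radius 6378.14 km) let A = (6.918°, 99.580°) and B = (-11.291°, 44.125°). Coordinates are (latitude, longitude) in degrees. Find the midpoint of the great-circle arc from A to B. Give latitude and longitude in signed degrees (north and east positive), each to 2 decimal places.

-2.47°, 72.04°

Central angle δ = 1.0140 rad. Interpolating on the sphere with fraction f = 0.5:
P = [sin((1−f)δ)·A + sin(fδ)·B] / sin δ = 0.5720·A + 0.5720·B in Cartesian coordinates,
giving P = (0.3081, 0.9504, -0.0431), i.e. latitude -2.47°, longitude 72.04°.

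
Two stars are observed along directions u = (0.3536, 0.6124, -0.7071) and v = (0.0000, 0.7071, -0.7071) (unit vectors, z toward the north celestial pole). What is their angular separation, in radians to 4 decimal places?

0.3681 rad

u·v = 0.9330; |u| = 1.0000, |v| = 1.0000.
cos θ = (u·v)/(|u||v|) = 0.9330, so θ = 0.3681 rad.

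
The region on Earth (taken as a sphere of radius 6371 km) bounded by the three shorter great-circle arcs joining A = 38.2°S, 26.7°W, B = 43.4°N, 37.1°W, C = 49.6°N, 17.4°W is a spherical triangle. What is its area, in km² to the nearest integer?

8832593 km²

Side lengths (central angles): a = 0.2592, b = 1.5391, c = 1.4337 rad; semiperimeter s = 1.6160.
By l'Huilier's theorem, tan(E/4) = √[tan(s/2) tan((s−a)/2) tan((s−b)/2) tan((s−c)/2)], giving spherical excess E = 0.2176 rad.
Area = E·R² = 0.2176 × (6371)² ≈ 8832593 km².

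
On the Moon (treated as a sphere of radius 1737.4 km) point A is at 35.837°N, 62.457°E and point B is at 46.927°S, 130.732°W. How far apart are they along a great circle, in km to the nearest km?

5009 km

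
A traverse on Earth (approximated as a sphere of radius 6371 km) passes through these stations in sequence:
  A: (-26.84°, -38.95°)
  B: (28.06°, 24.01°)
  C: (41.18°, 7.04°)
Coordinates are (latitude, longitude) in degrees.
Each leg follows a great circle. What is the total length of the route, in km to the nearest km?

Leg A→B: central angle 1.4247 rad, distance 9076.8 km.
Leg B→C: central angle 0.3333 rad, distance 2123.3 km.
Total: 9076.8 + 2123.3 ≈ 11200 km.

11200 km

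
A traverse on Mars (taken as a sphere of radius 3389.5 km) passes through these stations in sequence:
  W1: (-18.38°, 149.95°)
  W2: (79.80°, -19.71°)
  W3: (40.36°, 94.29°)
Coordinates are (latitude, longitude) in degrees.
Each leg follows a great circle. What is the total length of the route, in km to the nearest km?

10221 km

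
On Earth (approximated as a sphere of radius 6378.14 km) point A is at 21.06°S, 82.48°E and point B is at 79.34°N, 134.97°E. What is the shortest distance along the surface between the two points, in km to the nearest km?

11617 km

Let φ₁ = -0.3676 rad, φ₂ = 1.3847 rad, and Δλ = 0.9161 rad.
cos c = sin φ₁ sin φ₂ + cos φ₁ cos φ₂ cos Δλ = (-0.3593)(0.9827) + (0.9332)(0.1850)(0.6089) = -0.24803,
so c = arccos(-0.24803) = 1.82145 rad.
Distance = R·c = 6378.14 × 1.8214 ≈ 11617 km.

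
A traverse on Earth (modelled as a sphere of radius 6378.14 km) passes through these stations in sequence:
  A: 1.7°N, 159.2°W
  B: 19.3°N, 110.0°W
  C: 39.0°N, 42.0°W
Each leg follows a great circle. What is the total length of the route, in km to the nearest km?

12508 km

Leg A→B: central angle 0.8941 rad, distance 5702.6 km.
Leg B→C: central angle 1.0670 rad, distance 6805.4 km.
Total: 5702.6 + 6805.4 ≈ 12508 km.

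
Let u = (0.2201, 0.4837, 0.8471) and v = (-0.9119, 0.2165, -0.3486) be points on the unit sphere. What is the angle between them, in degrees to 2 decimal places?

u·v = -0.3913; |u| = 1.0000, |v| = 1.0000.
cos θ = (u·v)/(|u||v|) = -0.3913, so θ = 113.04°.

113.04°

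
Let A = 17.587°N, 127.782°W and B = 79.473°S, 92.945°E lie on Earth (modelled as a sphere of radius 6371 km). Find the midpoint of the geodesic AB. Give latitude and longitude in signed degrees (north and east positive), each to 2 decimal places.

Central angle δ = 2.0142 rad. Interpolating on the sphere with fraction f = 0.5:
P = [sin((1−f)δ)·A + sin(fδ)·B] / sin δ = 0.9358·A + 0.9358·B in Cartesian coordinates,
giving P = (-0.5553, -0.5343, -0.6373), i.e. latitude -39.59°, longitude -136.11°.

-39.59°, -136.11°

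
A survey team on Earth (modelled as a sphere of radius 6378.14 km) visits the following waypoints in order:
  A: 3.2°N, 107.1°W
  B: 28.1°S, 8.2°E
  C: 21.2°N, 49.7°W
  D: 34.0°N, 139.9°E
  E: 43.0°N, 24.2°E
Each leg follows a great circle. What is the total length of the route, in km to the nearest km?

44030 km

Leg A→B: central angle 1.9852 rad, distance 12662.2 km.
Leg B→C: central angle 1.3008 rad, distance 8296.8 km.
Leg C→D: central angle 2.1650 rad, distance 13809.0 km.
Leg D→E: central angle 1.4521 rad, distance 9261.6 km.
Total: 12662.2 + 8296.8 + 13809.0 + 9261.6 ≈ 44030 km.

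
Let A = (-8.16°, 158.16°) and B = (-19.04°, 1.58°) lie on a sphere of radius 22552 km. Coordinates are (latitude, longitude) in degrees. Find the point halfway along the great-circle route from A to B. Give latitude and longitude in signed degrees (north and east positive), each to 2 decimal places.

-49.83°, 86.21°

Central angle δ = 2.5189 rad. Interpolating on the sphere with fraction f = 0.5:
P = [sin((1−f)δ)·A + sin(fδ)·B] / sin δ = 1.6322·A + 1.6322·B in Cartesian coordinates,
giving P = (0.0426, 0.6436, -0.7642), i.e. latitude -49.83°, longitude 86.21°.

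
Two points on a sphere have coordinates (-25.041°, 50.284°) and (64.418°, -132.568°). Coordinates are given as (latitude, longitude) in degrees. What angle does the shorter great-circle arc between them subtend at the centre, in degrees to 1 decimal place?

140.6°

Let φ₁ = -0.4370 rad, φ₂ = 1.1243 rad, and Δλ = 3.0918 rad.
Haversine: a = sin²(Δφ/2) + cos φ₁ cos φ₂ sin²(Δλ/2) = 0.4953 + (0.9060)(0.4318)(0.9994) = 0.88625.
Central angle c = 2·arcsin(√a) = 2.45357 rad.
So the angular separation is 140.6°.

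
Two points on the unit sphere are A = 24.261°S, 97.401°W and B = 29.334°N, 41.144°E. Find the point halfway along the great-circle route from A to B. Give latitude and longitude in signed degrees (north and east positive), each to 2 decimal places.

Central angle δ = 2.4931 rad. Interpolating on the sphere with fraction f = 0.5:
P = [sin((1−f)δ)·A + sin(fδ)·B] / sin δ = 1.5693·A + 1.5693·B in Cartesian coordinates,
giving P = (0.8460, -0.5186, 0.1240), i.e. latitude 7.12°, longitude -31.51°.

7.12°, -31.51°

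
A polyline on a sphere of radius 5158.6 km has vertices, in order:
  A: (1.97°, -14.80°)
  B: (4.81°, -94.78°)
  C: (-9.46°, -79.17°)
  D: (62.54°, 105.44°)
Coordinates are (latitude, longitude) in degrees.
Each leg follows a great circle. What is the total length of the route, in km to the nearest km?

20508 km

Leg A→B: central angle 1.3937 rad, distance 7189.6 km.
Leg B→C: central angle 0.3684 rad, distance 1900.6 km.
Leg C→D: central angle 2.2133 rad, distance 11417.7 km.
Total: 7189.6 + 1900.6 + 11417.7 ≈ 20508 km.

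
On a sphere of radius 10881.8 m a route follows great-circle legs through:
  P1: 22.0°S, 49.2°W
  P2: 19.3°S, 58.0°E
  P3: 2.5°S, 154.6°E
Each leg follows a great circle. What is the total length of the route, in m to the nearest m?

36683 m

Leg P1→P2: central angle 1.7062 rad, distance 18566.1 m.
Leg P2→P3: central angle 1.6649 rad, distance 18117.0 m.
Total: 18566.1 + 18117.0 ≈ 36683 m.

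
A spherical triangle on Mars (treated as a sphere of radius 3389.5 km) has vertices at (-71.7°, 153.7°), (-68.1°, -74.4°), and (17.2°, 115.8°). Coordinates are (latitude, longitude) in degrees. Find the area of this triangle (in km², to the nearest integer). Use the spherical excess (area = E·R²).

Side lengths (central angles): a = 2.2460, b = 1.6149, c = 0.6390 rad; semiperimeter s = 2.2499.
By l'Huilier's theorem, tan(E/4) = √[tan(s/2) tan((s−a)/2) tan((s−b)/2) tan((s−c)/2)], giving spherical excess E = 0.1502 rad.
Area = E·R² = 0.1502 × (3389.5)² ≈ 1725266 km².

1725266 km²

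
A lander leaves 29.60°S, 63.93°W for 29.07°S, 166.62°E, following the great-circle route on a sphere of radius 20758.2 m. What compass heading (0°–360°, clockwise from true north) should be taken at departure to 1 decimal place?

224.1°

With φ₁ = -0.5166, φ₂ = -0.5074, Δλ = -2.2593 rad, the forward-azimuth formula gives
θ = atan2( sin Δλ cos φ₂ , cos φ₁ sin φ₂ − sin φ₁ cos φ₂ cos Δλ ) = atan2(-0.6749, -0.6968) = -135.91°.
Adding 360° brings this into [0°, 360°): 224.1°.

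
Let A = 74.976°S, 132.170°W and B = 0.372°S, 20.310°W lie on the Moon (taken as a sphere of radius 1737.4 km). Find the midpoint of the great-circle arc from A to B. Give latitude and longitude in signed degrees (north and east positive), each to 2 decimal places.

-46.12°, -35.22°

Central angle δ = 1.6612 rad. Interpolating on the sphere with fraction f = 0.5:
P = [sin((1−f)δ)·A + sin(fδ)·B] / sin δ = 0.7413·A + 0.7413·B in Cartesian coordinates,
giving P = (0.5662, -0.3997, -0.7208), i.e. latitude -46.12°, longitude -35.22°.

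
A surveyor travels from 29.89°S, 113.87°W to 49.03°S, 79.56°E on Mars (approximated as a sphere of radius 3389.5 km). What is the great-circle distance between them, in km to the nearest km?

5926 km

Let φ₁ = -0.5217 rad, φ₂ = -0.8557 rad, and Δλ = -2.9072 rad.
Haversine: a = sin²(Δφ/2) + cos φ₁ cos φ₂ sin²(Δλ/2) = 0.0276 + (0.8670)(0.6557)(0.9863) = 0.58832.
Central angle c = 2·arcsin(√a) = 1.74836 rad.
Distance = R·c = 3389.5 × 1.7484 ≈ 5926 km.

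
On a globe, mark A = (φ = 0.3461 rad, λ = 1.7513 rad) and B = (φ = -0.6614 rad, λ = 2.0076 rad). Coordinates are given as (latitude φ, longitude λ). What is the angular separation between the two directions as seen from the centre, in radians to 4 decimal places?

Let φ₁ = 0.3461 rad, φ₂ = -0.6614 rad, and Δλ = 0.2563 rad.
cos c = sin φ₁ sin φ₂ + cos φ₁ cos φ₂ cos Δλ = (0.3392)(-0.6142) + (0.9407)(0.7891)(0.9673) = 0.50973,
so c = arccos(0.50973) = 1.03593 rad.
So the angular separation is 1.0359 rad.

1.0359 rad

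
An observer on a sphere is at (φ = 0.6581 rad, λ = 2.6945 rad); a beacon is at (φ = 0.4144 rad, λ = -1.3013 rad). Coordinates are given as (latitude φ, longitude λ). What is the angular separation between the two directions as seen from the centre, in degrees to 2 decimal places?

103.26°

In radians: φ₁ = 0.6581, φ₂ = 0.4144, Δλ = 131.058° = 2.2874 rad.
cos c = sin φ₁ sin φ₂ + cos φ₁ cos φ₂ cos Δλ = (0.6116)(0.4026) + (0.7912)(0.9154)(-0.6568) = -0.22940,
so c = arccos(-0.22940) = 1.80226 rad.
So the angular separation is 103.26°.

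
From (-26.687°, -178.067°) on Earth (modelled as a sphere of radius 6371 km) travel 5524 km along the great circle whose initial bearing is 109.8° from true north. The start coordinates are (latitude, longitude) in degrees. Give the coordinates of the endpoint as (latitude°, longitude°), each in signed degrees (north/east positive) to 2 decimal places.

Angular distance δ = d/R = 5524/6371 = 0.86705 rad; initial bearing θ = 1.9164 rad.
sin φ₂ = sin φ₁ cos δ + cos φ₁ sin δ cos θ = (-0.4491)(0.6471) + (0.8935)(0.7624)(-0.3387) = -0.5214, so φ₂ = -31.42°.
Δλ = atan2(sin θ sin δ cos φ₁, cos δ − sin φ₁ sin φ₂) = atan2(0.6409, 0.4129) = 57.208°.
λ₂ = -178.067° + 57.208° = -120.86°.

-31.42°, -120.86°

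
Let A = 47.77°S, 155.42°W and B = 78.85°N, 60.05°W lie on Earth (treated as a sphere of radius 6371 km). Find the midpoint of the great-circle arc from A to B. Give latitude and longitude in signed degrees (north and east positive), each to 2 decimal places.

The central angle between A and B is δ = 2.4018 rad.
With f = 0.5, the slerp weights are sin((1−f)δ)/sin δ = 1.3831 and sin(fδ)/sin δ = 1.3831.
Weighted sum of the unit vectors: (1.3831)·(-0.6112,-0.2796,-0.7405) + (1.3831)·(0.0965,-0.1676,0.9811) = (-0.7118, -0.6184, 0.3329).
Converting back: φ = atan2(z, √(x²+y²)) = 19.44°, λ = atan2(y, x) = -139.02°.

19.44°, -139.02°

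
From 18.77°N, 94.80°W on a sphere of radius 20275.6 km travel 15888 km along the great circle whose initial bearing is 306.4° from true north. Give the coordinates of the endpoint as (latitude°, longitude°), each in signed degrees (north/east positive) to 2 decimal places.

Angular distance δ = d/R = 15888/20275.6 = 0.78360 rad; initial bearing θ = 5.3477 rad.
sin φ₂ = sin φ₁ cos δ + cos φ₁ sin δ cos θ = (0.3218)(0.7084) + (0.9468)(0.7058)(0.5934) = 0.6245, so φ₂ = 38.65°.
Δλ = atan2(sin θ sin δ cos φ₁, cos δ − sin φ₁ sin φ₂) = atan2(-0.5379, 0.5074) = -46.670°.
λ₂ = -94.800° − 46.670° = -141.47°.

38.65°, -141.47°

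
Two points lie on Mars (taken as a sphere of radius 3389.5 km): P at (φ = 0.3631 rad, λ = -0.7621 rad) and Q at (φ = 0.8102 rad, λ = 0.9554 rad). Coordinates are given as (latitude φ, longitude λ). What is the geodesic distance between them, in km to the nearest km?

4769 km

Let φ₁ = 0.3631 rad, φ₂ = 0.8102 rad, and Δλ = 1.7175 rad.
Haversine: a = sin²(Δφ/2) + cos φ₁ cos φ₂ sin²(Δλ/2) = 0.0491 + (0.9348)(0.6894)(0.5731) = 0.41845.
Central angle c = 2·arcsin(√a) = 1.40697 rad.
Distance = R·c = 3389.5 × 1.4070 ≈ 4769 km.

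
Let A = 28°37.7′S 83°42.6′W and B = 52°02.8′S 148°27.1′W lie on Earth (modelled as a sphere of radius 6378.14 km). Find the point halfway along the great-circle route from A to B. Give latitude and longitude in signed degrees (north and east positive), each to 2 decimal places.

-44.98°, -109.71°

Central angle δ = 0.9171 rad. Interpolating on the sphere with fraction f = 0.5:
P = [sin((1−f)δ)·A + sin(fδ)·B] / sin δ = 0.5576·A + 0.5576·B in Cartesian coordinates,
giving P = (-0.2386, -0.6659, -0.7068), i.e. latitude -44.98°, longitude -109.71°.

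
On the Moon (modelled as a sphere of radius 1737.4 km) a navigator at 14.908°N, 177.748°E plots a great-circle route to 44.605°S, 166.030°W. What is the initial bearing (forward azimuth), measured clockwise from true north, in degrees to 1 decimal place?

166.9°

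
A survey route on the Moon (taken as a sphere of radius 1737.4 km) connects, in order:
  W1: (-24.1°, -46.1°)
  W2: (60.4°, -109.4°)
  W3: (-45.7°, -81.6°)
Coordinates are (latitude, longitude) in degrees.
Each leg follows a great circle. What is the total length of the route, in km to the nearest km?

Leg W1→W2: central angle 1.7238 rad, distance 2995.0 km.
Leg W2→W3: central angle 1.8935 rad, distance 3289.8 km.
Total: 2995.0 + 3289.8 ≈ 6285 km.

6285 km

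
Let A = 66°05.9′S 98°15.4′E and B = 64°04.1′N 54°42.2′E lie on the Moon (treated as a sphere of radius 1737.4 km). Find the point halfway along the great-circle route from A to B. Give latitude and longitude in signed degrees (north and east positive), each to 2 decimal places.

-1.09°, 75.61°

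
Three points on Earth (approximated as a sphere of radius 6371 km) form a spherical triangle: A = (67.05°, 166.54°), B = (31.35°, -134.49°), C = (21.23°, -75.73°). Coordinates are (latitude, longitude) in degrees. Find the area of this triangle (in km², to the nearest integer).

Side lengths (central angles): a = 0.9257, b = 1.4057, c = 0.8622 rad; semiperimeter s = 1.5968.
By l'Huilier's theorem, tan(E/4) = √[tan(s/2) tan((s−a)/2) tan((s−b)/2) tan((s−c)/2)], giving spherical excess E = 0.4576 rad.
Area = E·R² = 0.4576 × (6371)² ≈ 18573508 km².

18573508 km²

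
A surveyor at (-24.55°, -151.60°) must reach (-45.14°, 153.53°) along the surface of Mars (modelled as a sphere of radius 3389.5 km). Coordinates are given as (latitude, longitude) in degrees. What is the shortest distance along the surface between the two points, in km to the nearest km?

2864 km

In radians: φ₁ = -0.4285, φ₂ = -0.7878, Δλ = -54.870° = -0.9577 rad.
cos c = sin φ₁ sin φ₂ + cos φ₁ cos φ₂ cos Δλ = (-0.4155)(-0.7088) + (0.9096)(0.7054)(0.5754) = 0.66371,
so c = arccos(0.66371) = 0.84502 rad.
Distance = R·c = 3389.5 × 0.8450 ≈ 2864 km.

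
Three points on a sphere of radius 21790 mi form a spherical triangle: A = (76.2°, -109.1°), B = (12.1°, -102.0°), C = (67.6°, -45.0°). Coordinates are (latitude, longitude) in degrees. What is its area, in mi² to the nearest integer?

Side lengths (central angles): a = 1.1628, b = 0.3552, c = 1.1207 rad; semiperimeter s = 1.3194.
By l'Huilier's theorem, tan(E/4) = √[tan(s/2) tan((s−a)/2) tan((s−b)/2) tan((s−c)/2)], giving spherical excess E = 0.2251 rad.
Area = E·R² = 0.2251 × (21790)² ≈ 106870174 mi².

106870174 mi²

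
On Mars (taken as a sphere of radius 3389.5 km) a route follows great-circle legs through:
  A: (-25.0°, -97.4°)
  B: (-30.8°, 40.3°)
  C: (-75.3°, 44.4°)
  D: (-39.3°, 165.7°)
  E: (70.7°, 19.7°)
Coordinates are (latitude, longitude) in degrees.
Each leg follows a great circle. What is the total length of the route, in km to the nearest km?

21237 km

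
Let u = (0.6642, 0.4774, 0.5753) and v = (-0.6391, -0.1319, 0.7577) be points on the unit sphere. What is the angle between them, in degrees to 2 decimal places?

92.96°

u·v = -0.0516; |u| = 1.0000, |v| = 1.0000.
cos θ = (u·v)/(|u||v|) = -0.0516, so θ = 92.96°.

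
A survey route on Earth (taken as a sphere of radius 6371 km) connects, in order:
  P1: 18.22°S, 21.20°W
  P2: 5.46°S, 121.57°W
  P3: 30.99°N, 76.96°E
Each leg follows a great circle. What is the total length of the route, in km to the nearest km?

27485 km

Leg P1→P2: central angle 1.7117 rad, distance 10905.3 km.
Leg P2→P3: central angle 2.6024 rad, distance 16579.8 km.
Total: 10905.3 + 16579.8 ≈ 27485 km.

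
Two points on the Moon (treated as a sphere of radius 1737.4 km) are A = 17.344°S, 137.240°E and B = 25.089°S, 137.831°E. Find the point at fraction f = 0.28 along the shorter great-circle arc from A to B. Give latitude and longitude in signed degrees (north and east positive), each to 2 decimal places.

Central angle δ = 0.1355 rad. Interpolating on the sphere with fraction f = 0.28:
P = [sin((1−f)δ)·A + sin(fδ)·B] / sin δ = 0.7211·A + 0.2808·B in Cartesian coordinates,
giving P = (-0.6938, 0.6380, -0.3340), i.e. latitude -19.51°, longitude 137.40°.

-19.51°, 137.40°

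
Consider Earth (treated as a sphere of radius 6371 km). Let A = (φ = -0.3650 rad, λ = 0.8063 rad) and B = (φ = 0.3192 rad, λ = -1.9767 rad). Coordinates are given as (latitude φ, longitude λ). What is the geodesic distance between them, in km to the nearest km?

17845 km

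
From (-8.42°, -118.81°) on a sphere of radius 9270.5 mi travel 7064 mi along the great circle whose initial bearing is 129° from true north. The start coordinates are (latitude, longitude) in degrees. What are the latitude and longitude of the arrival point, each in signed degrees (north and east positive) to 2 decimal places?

Angular distance δ = d/R = 7064/9270.5 = 0.76199 rad; initial bearing θ = 2.2515 rad.
sin φ₂ = sin φ₁ cos δ + cos φ₁ sin δ cos θ = (-0.1464)(0.7235) + (0.9892)(0.6904)(-0.6293) = -0.5357, so φ₂ = -32.39°.
Δλ = atan2(sin θ sin δ cos φ₁, cos δ − sin φ₁ sin φ₂) = atan2(0.5307, 0.6450) = 39.448°.
λ₂ = -118.810° + 39.448° = -79.36°.

-32.39°, -79.36°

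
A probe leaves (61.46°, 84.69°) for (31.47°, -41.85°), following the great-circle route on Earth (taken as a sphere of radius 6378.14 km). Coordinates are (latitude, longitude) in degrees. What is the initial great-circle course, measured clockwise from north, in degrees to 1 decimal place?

315.4°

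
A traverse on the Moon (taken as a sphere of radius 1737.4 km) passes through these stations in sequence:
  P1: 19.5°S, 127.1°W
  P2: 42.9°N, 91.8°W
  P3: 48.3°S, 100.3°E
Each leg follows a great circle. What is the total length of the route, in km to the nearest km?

7287 km

Leg P1→P2: central angle 1.2278 rad, distance 2133.1 km.
Leg P2→P3: central angle 2.9666 rad, distance 5154.2 km.
Total: 2133.1 + 5154.2 ≈ 7287 km.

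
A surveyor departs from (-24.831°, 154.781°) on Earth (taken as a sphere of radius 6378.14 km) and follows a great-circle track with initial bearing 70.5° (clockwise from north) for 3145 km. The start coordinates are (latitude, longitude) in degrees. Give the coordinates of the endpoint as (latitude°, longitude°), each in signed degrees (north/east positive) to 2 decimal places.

-13.09°, -177.95°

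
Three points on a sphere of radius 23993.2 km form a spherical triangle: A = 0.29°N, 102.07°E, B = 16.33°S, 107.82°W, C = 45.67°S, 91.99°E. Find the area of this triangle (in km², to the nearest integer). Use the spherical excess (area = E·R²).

841570289 km²

Side lengths (central angles): a = 2.0151, b = 0.8171, c = 2.5561 rad; semiperimeter s = 2.6941.
By l'Huilier's theorem, tan(E/4) = √[tan(s/2) tan((s−a)/2) tan((s−b)/2) tan((s−c)/2)], giving spherical excess E = 1.4619 rad.
Area = E·R² = 1.4619 × (23993.2)² ≈ 841570289 km².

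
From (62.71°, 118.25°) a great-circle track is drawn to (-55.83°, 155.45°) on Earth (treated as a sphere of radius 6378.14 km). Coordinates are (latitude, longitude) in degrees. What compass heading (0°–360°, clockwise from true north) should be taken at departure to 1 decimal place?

156.4°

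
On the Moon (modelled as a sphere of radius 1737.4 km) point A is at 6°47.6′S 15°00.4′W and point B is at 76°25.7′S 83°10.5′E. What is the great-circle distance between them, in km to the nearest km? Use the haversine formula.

Let φ₁ = -0.1186 rad, φ₂ = -1.3339 rad, and Δλ = 1.7136 rad.
Haversine: a = sin²(Δφ/2) + cos φ₁ cos φ₂ sin²(Δλ/2) = 0.3260 + (0.9930)(0.2347)(0.5712) = 0.45909.
Central angle c = 2·arcsin(√a) = 1.48888 rad.
Distance = R·c = 1737.4 × 1.4889 ≈ 2587 km.

2587 km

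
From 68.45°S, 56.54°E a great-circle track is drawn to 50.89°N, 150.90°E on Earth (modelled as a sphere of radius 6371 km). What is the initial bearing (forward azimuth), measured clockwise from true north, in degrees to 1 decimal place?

69.1°

With φ₁ = -1.1947, φ₂ = 0.8882, Δλ = 1.6469 rad, the forward-azimuth formula gives
θ = atan2( sin Δλ cos φ₂ , cos φ₁ sin φ₂ − sin φ₁ cos φ₂ cos Δλ ) = atan2(0.6290, 0.2404) = 69.08°.
So the initial bearing is 69.1°.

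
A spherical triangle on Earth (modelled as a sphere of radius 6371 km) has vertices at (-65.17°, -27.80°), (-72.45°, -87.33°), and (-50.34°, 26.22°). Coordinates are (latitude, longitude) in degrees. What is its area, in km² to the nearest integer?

Side lengths (central angles): a = 0.8538, b = 0.5431, c = 0.3777 rad; semiperimeter s = 0.8873.
By l'Huilier's theorem, tan(E/4) = √[tan(s/2) tan((s−a)/2) tan((s−b)/2) tan((s−c)/2)], giving spherical excess E = 0.0759 rad.
Area = E·R² = 0.0759 × (6371)² ≈ 3080146 km².

3080146 km²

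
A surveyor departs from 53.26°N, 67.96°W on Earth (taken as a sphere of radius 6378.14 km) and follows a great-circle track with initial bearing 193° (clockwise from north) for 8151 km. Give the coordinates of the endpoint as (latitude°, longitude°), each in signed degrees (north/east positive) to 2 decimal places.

-19.07°, -81.13°

Angular distance δ = d/R = 8151/6378.14 = 1.27796 rad; initial bearing θ = 3.3685 rad.
sin φ₂ = sin φ₁ cos δ + cos φ₁ sin δ cos θ = (0.8014)(0.2887) + (0.5982)(0.9574)(-0.9744) = -0.3267, so φ₂ = -19.07°.
Δλ = atan2(sin θ sin δ cos φ₁, cos δ − sin φ₁ sin φ₂) = atan2(-0.1288, 0.5505) = -13.172°.
λ₂ = -67.960° − 13.172° = -81.13°.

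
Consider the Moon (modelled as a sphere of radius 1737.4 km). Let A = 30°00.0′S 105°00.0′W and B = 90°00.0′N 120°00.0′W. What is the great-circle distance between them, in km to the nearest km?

In radians: φ₁ = -0.5236, φ₂ = 1.5708, Δλ = -15.000° = -0.2618 rad.
cos c = sin φ₁ sin φ₂ + cos φ₁ cos φ₂ cos Δλ = (-0.5000)(1.0000) + (0.8660)(0.0000)(0.9659) = -0.50000,
so c = arccos(-0.50000) = 2.09440 rad.
Distance = R·c = 1737.4 × 2.0944 ≈ 3639 km.

3639 km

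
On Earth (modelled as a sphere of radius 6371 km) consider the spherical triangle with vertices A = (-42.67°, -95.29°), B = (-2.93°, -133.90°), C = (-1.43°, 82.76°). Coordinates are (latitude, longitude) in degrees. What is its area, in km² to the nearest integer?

Side lengths (central angles): a = 2.4975, b = 2.3713, c = 0.9167 rad; semiperimeter s = 2.8927.
By l'Huilier's theorem, tan(E/4) = √[tan(s/2) tan((s−a)/2) tan((s−b)/2) tan((s−c)/2)], giving spherical excess E = 2.7111 rad.
Area = E·R² = 2.7111 × (6371)² ≈ 110040610 km².

110040610 km²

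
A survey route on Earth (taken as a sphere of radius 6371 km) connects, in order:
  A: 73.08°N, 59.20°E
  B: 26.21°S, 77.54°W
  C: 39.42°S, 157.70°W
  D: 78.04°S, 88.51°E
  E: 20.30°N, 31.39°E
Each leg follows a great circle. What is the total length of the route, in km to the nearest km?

Leg A→B: central angle 2.2303 rad, distance 14209.0 km.
Leg B→C: central angle 1.1605 rad, distance 7393.4 km.
Leg C→D: central angle 0.9805 rad, distance 6246.5 km.
Leg D→E: central angle 1.8069 rad, distance 11511.6 km.
Total: 14209.0 + 7393.4 + 6246.5 + 11511.6 ≈ 39361 km.

39361 km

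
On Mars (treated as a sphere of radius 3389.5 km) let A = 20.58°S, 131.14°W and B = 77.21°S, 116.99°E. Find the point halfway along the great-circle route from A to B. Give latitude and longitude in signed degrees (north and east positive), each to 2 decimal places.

Central angle δ = 1.3020 rad. Interpolating on the sphere with fraction f = 0.5:
P = [sin((1−f)δ)·A + sin(fδ)·B] / sin δ = 0.6285·A + 0.6285·B in Cartesian coordinates,
giving P = (-0.4503, -0.3192, -0.8339), i.e. latitude -56.50°, longitude -144.67°.

-56.50°, -144.67°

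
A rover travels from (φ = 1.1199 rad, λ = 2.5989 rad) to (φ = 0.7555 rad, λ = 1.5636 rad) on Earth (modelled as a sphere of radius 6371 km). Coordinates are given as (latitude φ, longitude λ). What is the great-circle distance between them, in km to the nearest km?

With latitudes φ₁ = 64.166°, φ₂ = 43.287° and longitude difference Δλ = -59.318°:
Haversine: a = sin²(Δφ/2) + cos φ₁ cos φ₂ sin²(Δλ/2) = 0.0328 + (0.4358)(0.7279)(0.2449) = 0.11051.
Central angle c = 2·arcsin(√a) = 0.67774 rad.
Distance = R·c = 6371 × 0.6777 ≈ 4318 km.

4318 km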